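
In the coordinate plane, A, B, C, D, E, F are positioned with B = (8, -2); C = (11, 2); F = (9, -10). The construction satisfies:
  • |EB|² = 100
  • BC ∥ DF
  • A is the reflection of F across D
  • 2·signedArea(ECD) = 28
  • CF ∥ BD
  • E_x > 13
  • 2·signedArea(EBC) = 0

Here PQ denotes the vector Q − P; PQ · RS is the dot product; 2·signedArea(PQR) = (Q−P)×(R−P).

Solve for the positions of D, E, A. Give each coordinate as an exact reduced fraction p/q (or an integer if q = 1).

1. D_x = 6  [BC ∥ DF ∩ CF ∥ BD]
2. D_y = -14  [BC ∥ DF ∩ CF ∥ BD]
   → D = (6, -14)
3. E_x = 14  [2·signedArea(EBC) = 0 ∩ 2·signedArea(ECD) = 28]
4. E_y = 6  [2·signedArea(EBC) = 0 ∩ 2·signedArea(ECD) = 28]
   → E = (14, 6)
5. A_x = 3  [A is the reflection of F across D]
6. A_y = -18  [A is the reflection of F across D]
   → A = (3, -18)

A = (3, -18)
D = (6, -14)
E = (14, 6)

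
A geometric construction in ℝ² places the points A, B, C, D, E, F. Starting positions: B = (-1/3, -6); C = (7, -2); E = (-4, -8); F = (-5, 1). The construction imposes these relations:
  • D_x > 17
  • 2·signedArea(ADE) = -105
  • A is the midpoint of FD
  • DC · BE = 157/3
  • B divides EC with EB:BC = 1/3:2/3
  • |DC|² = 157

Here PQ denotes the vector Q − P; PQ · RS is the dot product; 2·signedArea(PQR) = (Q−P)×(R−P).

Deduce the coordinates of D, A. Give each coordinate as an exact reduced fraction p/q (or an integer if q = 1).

1. D_x = 18  [line 11/3·x + 2·y + -74 = 0 ∩ |DC|² = 157]
2. D_y = 4  [line 11/3·x + 2·y + -74 = 0 ∩ |DC|² = 157]
   → D = (18, 4)
3. A_x = 13/2  [A is the midpoint of FD]
4. A_y = 5/2  [A is the midpoint of FD]
   → A = (13/2, 5/2)

A = (13/2, 5/2)
D = (18, 4)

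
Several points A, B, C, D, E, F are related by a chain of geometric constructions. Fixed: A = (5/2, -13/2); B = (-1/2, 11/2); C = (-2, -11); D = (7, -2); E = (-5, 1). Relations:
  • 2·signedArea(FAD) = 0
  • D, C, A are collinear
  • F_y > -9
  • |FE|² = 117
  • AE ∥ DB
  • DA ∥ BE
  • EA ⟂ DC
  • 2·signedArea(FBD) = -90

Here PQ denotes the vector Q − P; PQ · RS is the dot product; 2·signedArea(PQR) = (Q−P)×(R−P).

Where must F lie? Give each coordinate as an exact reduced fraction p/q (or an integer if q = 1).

F = (1, -8)

1. F_x = 1  [2·signedArea(FAD) = 0 ∩ 2·signedArea(FBD) = -90]
2. F_y = -8  [2·signedArea(FAD) = 0 ∩ 2·signedArea(FBD) = -90]
   → F = (1, -8)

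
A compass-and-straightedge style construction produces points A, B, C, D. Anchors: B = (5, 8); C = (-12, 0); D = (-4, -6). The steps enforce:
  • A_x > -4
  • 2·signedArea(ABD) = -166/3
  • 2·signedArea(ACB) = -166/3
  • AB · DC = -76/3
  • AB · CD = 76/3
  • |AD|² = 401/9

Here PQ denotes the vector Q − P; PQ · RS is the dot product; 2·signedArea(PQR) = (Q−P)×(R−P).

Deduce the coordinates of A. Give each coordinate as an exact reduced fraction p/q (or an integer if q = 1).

A = (-11/3, 2/3)

1. A_x = -11/3  [AB · DC = -76/3 ∩ 2·signedArea(ABD) = -166/3]
2. A_y = 2/3  [AB · DC = -76/3 ∩ 2·signedArea(ABD) = -166/3]
   → A = (-11/3, 2/3)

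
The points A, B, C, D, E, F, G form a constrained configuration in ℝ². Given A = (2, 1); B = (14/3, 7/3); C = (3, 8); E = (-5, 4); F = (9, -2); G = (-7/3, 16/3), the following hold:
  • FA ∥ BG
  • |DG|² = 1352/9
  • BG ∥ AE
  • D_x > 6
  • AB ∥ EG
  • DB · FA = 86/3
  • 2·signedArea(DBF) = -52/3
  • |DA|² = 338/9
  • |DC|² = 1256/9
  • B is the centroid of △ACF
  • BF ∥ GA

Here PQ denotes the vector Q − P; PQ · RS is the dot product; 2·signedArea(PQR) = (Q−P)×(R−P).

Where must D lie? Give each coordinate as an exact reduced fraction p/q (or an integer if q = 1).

D = (19/3, -10/3)

1. D_x = 19/3  [2·signedArea(DBF) = -52/3 ∩ DB · FA = 86/3]
2. D_y = -10/3  [2·signedArea(DBF) = -52/3 ∩ DB · FA = 86/3]
   → D = (19/3, -10/3)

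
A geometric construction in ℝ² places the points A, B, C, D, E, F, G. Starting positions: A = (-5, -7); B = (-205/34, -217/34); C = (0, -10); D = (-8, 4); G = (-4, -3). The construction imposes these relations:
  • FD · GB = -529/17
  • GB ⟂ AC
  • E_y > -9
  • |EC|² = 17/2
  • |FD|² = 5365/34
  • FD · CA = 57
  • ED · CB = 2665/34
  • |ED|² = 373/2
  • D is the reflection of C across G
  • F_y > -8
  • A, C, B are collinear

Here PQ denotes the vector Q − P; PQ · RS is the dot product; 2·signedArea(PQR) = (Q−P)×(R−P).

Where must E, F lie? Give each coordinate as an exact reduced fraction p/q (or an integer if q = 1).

E = (-5/2, -17/2)
F = (-125/34, -265/34)

1. E_x = -5/2  [line 205/34·x + -123/34·y + -533/34 = 0 ∩ |EC|² = 17/2]
2. E_y = -17/2  [line 205/34·x + -123/34·y + -533/34 = 0 ∩ |EC|² = 17/2]
   → E = (-5/2, -17/2)
3. F_x = -125/34  [FD · GB = -529/17 ∩ FD · CA = 57]
4. F_y = -265/34  [FD · GB = -529/17 ∩ FD · CA = 57]
   → F = (-125/34, -265/34)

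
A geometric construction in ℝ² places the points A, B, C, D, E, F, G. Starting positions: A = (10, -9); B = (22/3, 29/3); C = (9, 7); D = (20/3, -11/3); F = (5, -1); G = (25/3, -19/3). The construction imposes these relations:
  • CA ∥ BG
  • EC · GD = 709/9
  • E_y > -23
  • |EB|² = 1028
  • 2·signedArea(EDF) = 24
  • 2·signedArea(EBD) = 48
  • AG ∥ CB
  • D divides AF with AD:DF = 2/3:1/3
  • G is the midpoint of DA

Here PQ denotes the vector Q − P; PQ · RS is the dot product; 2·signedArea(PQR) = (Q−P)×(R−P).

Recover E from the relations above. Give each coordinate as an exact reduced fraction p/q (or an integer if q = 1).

E = (28/3, -67/3)

1. E_x = 28/3  [2·signedArea(EDF) = 24 ∩ EC · GD = 709/9]
2. E_y = -67/3  [2·signedArea(EDF) = 24 ∩ EC · GD = 709/9]
   → E = (28/3, -67/3)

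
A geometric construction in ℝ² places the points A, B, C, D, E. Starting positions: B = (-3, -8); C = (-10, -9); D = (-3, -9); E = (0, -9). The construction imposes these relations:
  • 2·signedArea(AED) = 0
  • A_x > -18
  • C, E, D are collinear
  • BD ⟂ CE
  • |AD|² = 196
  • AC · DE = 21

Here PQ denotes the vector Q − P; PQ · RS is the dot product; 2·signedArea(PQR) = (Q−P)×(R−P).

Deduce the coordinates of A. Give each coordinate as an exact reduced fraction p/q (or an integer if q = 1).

A = (-17, -9)

1. A_x = -17  [2·signedArea(AED) = 0 ∩ AC · DE = 21]
2. A_y = -9  [2·signedArea(AED) = 0 ∩ AC · DE = 21]
   → A = (-17, -9)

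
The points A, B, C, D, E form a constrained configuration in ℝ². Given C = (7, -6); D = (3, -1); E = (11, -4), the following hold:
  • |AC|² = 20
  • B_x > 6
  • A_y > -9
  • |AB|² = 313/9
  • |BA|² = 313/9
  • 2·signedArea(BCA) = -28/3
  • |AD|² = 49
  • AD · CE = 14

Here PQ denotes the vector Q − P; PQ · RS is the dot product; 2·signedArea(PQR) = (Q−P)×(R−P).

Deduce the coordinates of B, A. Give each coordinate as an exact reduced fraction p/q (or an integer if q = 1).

A = (3, -8)
B = (7, -11/3)

1. A_x = 3  [line -4·x + -2·y + -4 = 0 ∩ |AC|² = 20]
2. A_y = -8  [line -4·x + -2·y + -4 = 0 ∩ |AC|² = 20]
   → A = (3, -8)
3. B_x = 7  [line 2·x + -4·y + -86/3 = 0 ∩ |BA|² = 313/9]
4. B_y = -11/3  [line 2·x + -4·y + -86/3 = 0 ∩ |BA|² = 313/9]
   → B = (7, -11/3)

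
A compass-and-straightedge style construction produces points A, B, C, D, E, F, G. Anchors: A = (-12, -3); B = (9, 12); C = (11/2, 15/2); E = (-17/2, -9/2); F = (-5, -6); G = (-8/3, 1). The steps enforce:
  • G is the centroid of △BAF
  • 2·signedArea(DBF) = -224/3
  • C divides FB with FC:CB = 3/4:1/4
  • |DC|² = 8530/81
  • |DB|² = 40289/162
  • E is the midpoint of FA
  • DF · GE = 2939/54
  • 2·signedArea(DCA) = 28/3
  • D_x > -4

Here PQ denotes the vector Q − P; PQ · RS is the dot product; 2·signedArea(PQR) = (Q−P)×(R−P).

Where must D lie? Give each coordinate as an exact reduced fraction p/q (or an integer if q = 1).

D = (-55/18, 11/6)

1. D_x = -55/18  [2·signedArea(DBF) = -224/3 ∩ 2·signedArea(DCA) = 28/3]
2. D_y = 11/6  [2·signedArea(DBF) = -224/3 ∩ 2·signedArea(DCA) = 28/3]
   → D = (-55/18, 11/6)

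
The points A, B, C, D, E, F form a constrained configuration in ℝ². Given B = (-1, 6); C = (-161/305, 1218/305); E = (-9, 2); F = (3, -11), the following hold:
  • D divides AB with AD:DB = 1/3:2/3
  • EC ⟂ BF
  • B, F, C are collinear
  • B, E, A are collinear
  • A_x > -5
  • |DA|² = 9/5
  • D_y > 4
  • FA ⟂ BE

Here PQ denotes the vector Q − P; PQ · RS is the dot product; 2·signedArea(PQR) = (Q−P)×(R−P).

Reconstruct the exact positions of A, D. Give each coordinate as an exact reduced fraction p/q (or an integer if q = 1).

1. A_x = -23/5  [B, E, A are collinear ∩ FA ⟂ BE]
2. A_y = 21/5  [B, E, A are collinear ∩ FA ⟂ BE]
   → A = (-23/5, 21/5)
3. D_x = -17/5  [D divides AB with AD:DB = 1/3:2/3]
4. D_y = 24/5  [D divides AB with AD:DB = 1/3:2/3]
   → D = (-17/5, 24/5)

A = (-23/5, 21/5)
D = (-17/5, 24/5)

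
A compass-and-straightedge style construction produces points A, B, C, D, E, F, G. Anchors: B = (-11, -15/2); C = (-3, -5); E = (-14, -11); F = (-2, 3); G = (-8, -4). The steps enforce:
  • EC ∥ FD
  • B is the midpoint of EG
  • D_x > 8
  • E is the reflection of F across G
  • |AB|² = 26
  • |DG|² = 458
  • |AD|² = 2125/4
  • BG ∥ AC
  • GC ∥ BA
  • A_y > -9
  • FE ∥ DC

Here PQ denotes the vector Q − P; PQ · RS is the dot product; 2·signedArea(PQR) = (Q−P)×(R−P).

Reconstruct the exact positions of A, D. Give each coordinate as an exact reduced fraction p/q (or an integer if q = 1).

A = (-6, -17/2)
D = (9, 9)

1. A_x = -6  [BG ∥ AC ∩ GC ∥ BA]
2. A_y = -17/2  [BG ∥ AC ∩ GC ∥ BA]
   → A = (-6, -17/2)
3. D_x = 9  [FE ∥ DC ∩ EC ∥ FD]
4. D_y = 9  [FE ∥ DC ∩ EC ∥ FD]
   → D = (9, 9)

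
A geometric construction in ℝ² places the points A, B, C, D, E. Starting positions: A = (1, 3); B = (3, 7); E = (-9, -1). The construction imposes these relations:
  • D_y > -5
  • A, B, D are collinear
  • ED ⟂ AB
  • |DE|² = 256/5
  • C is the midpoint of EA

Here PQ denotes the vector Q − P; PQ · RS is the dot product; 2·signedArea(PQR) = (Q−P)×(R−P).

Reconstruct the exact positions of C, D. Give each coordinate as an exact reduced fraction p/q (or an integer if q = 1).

1. C_x = -4  [C is the midpoint of EA]
2. C_y = 1  [C is the midpoint of EA]
   → C = (-4, 1)
3. D_x = -13/5  [A, B, D are collinear ∩ ED ⟂ AB]
4. D_y = -21/5  [A, B, D are collinear ∩ ED ⟂ AB]
   → D = (-13/5, -21/5)

C = (-4, 1)
D = (-13/5, -21/5)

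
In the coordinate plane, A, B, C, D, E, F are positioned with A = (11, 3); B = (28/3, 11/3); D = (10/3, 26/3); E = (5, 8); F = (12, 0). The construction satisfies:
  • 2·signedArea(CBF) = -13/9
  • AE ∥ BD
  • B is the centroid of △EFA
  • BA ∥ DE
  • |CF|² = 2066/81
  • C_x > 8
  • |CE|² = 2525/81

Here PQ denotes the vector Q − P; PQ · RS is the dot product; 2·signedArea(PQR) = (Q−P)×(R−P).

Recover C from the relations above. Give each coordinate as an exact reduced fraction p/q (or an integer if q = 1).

C = (79/9, 35/9)

1. C_x = 79/9  [line 11/3·x + 8/3·y + -383/9 = 0 ∩ |CE|² = 2525/81]
2. C_y = 35/9  [line 11/3·x + 8/3·y + -383/9 = 0 ∩ |CE|² = 2525/81]
   → C = (79/9, 35/9)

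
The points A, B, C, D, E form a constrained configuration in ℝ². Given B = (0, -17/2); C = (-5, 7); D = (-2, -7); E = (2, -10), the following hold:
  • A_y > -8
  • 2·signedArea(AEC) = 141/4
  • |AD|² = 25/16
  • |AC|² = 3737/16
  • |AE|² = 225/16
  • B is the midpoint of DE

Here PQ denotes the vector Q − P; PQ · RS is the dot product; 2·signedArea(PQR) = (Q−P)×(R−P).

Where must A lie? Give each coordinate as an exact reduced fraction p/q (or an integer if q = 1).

A = (-1, -31/4)

1. A_x = -1  [line -17·x + -7·y + -285/4 = 0 ∩ |AE|² = 225/16]
2. A_y = -31/4  [line -17·x + -7·y + -285/4 = 0 ∩ |AE|² = 225/16]
   → A = (-1, -31/4)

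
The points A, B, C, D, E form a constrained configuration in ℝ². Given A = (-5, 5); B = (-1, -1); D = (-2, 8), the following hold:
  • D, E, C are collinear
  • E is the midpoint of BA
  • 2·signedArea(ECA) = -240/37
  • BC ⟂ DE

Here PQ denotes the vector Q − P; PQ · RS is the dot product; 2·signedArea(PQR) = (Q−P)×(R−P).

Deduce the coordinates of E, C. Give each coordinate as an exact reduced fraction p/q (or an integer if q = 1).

C = (-127/37, -22/37)
E = (-3, 2)

1. E_x = -3  [E is the midpoint of BA]
2. E_y = 2  [E is the midpoint of BA]
   → E = (-3, 2)
3. C_x = -127/37  [D, E, C are collinear ∩ BC ⟂ DE]
4. C_y = -22/37  [D, E, C are collinear ∩ BC ⟂ DE]
   → C = (-127/37, -22/37)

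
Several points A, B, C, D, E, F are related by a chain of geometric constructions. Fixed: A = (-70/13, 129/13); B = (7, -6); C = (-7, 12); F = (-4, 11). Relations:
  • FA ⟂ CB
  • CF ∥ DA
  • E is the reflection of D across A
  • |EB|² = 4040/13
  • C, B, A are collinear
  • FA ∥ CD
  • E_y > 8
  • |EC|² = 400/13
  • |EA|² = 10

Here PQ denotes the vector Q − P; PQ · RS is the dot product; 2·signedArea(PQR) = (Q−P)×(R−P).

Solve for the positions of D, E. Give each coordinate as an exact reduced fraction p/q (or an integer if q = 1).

D = (-109/13, 142/13)
E = (-31/13, 116/13)

1. D_x = -109/13  [CF ∥ DA ∩ FA ∥ CD]
2. D_y = 142/13  [CF ∥ DA ∩ FA ∥ CD]
   → D = (-109/13, 142/13)
3. E_x = -31/13  [E is the reflection of D across A]
4. E_y = 116/13  [E is the reflection of D across A]
   → E = (-31/13, 116/13)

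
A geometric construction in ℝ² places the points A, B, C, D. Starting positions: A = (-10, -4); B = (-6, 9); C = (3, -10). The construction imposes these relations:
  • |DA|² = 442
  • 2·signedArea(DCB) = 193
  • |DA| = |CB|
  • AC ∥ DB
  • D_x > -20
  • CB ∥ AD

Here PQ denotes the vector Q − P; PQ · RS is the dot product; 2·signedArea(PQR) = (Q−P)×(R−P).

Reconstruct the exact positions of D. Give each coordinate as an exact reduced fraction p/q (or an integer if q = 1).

D = (-19, 15)

1. D_x = -19  [AC ∥ DB ∩ CB ∥ AD]
2. D_y = 15  [AC ∥ DB ∩ CB ∥ AD]
   → D = (-19, 15)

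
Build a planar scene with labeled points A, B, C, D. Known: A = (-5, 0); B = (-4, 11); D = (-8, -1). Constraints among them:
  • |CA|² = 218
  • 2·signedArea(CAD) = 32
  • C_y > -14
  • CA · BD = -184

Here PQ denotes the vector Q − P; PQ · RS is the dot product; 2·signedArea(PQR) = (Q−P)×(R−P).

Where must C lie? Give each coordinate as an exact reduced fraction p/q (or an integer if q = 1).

C = (-12, -13)

1. C_x = -12  [2·signedArea(CAD) = 32 ∩ CA · BD = -184]
2. C_y = -13  [2·signedArea(CAD) = 32 ∩ CA · BD = -184]
   → C = (-12, -13)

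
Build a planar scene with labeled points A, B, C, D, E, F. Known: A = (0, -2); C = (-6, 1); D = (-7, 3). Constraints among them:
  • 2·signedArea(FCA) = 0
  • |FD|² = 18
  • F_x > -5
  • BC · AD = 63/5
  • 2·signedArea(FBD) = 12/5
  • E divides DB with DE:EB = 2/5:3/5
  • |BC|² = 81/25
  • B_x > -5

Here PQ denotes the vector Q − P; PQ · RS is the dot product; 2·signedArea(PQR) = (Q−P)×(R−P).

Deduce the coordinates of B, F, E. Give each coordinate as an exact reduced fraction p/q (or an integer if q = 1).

1. B_x = -21/5  [line 7·x + -5·y + 172/5 = 0 ∩ |BC|² = 81/25]
2. B_y = 1  [line 7·x + -5·y + 172/5 = 0 ∩ |BC|² = 81/25]
   → B = (-21/5, 1)
3. F_x = -4  [2·signedArea(FCA) = 0 ∩ 2·signedArea(FBD) = 12/5]
4. F_y = 0  [2·signedArea(FCA) = 0 ∩ 2·signedArea(FBD) = 12/5]
   → F = (-4, 0)
5. E_x = -147/25  [E divides DB with DE:EB = 2/5:3/5]
6. E_y = 11/5  [E divides DB with DE:EB = 2/5:3/5]
   → E = (-147/25, 11/5)

B = (-21/5, 1)
E = (-147/25, 11/5)
F = (-4, 0)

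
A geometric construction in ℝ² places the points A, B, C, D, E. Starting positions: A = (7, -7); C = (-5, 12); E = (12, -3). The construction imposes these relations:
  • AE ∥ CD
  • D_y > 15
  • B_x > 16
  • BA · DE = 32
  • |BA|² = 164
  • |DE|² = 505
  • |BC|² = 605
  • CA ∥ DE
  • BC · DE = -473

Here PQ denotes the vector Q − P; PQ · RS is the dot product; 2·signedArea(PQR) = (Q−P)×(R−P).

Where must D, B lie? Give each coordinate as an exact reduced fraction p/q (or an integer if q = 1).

1. D_x = 0  [CA ∥ DE ∩ AE ∥ CD]
2. D_y = 16  [CA ∥ DE ∩ AE ∥ CD]
   → D = (0, 16)
3. B_x = 17  [line -12·x + 19·y + 185 = 0 ∩ |BA|² = 164]
4. B_y = 1  [line -12·x + 19·y + 185 = 0 ∩ |BA|² = 164]
   → B = (17, 1)

B = (17, 1)
D = (0, 16)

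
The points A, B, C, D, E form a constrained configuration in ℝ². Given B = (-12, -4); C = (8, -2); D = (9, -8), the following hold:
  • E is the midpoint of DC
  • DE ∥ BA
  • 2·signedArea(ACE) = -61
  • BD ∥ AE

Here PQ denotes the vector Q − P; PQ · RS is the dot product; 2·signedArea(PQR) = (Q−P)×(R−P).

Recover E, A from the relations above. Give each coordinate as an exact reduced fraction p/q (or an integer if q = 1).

A = (-25/2, -1)
E = (17/2, -5)

1. E_x = 17/2  [E is the midpoint of DC]
2. E_y = -5  [E is the midpoint of DC]
   → E = (17/2, -5)
3. A_x = -25/2  [BD ∥ AE ∩ DE ∥ BA]
4. A_y = -1  [BD ∥ AE ∩ DE ∥ BA]
   → A = (-25/2, -1)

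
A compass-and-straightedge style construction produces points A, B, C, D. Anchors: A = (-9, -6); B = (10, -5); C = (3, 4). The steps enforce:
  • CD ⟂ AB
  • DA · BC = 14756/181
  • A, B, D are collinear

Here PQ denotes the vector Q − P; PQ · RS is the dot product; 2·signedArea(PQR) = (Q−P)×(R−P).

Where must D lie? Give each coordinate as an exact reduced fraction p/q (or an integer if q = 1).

1. D_x = 632/181  [A, B, D are collinear ∩ CD ⟂ AB]
2. D_y = -967/181  [A, B, D are collinear ∩ CD ⟂ AB]
   → D = (632/181, -967/181)

D = (632/181, -967/181)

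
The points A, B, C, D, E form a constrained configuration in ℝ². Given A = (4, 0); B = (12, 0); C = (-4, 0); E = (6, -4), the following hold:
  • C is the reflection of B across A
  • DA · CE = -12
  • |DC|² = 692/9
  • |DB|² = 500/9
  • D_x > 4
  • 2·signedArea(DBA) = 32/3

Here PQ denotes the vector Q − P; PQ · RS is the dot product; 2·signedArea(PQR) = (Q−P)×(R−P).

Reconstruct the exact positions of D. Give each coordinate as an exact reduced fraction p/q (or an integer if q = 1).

D = (14/3, -4/3)

1. D_x = 14/3  [2·signedArea(DBA) = 32/3 ∩ DA · CE = -12]
2. D_y = -4/3  [2·signedArea(DBA) = 32/3 ∩ DA · CE = -12]
   → D = (14/3, -4/3)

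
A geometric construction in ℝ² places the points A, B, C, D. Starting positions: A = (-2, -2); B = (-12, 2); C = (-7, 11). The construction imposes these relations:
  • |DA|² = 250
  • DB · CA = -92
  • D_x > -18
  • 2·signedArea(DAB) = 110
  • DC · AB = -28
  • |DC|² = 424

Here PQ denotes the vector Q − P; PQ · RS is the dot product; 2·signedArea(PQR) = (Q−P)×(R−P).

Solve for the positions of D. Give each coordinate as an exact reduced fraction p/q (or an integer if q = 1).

D = (-17, -7)

1. D_x = -17  [DC · AB = -28 ∩ DB · CA = -92]
2. D_y = -7  [DC · AB = -28 ∩ DB · CA = -92]
   → D = (-17, -7)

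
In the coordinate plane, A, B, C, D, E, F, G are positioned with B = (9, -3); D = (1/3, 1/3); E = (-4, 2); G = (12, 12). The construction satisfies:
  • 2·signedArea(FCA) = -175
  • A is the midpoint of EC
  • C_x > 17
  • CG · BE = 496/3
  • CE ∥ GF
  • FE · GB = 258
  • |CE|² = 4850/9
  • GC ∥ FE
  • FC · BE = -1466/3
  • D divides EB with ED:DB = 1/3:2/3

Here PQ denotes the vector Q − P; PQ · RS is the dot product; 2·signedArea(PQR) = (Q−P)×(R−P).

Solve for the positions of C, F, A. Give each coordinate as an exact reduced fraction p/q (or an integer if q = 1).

1. C_x = 53/3  [line 13·x + -5·y + -784/3 = 0 ∩ |CE|² = 4850/9]
2. C_y = -19/3  [line 13·x + -5·y + -784/3 = 0 ∩ |CE|² = 4850/9]
   → C = (53/3, -19/3)
3. F_x = -29/3  [GC ∥ FE ∩ CE ∥ GF]
4. F_y = 61/3  [GC ∥ FE ∩ CE ∥ GF]
   → F = (-29/3, 61/3)
5. A_x = 41/6  [A is the midpoint of EC]
6. A_y = -13/6  [A is the midpoint of EC]
   → A = (41/6, -13/6)

A = (41/6, -13/6)
C = (53/3, -19/3)
F = (-29/3, 61/3)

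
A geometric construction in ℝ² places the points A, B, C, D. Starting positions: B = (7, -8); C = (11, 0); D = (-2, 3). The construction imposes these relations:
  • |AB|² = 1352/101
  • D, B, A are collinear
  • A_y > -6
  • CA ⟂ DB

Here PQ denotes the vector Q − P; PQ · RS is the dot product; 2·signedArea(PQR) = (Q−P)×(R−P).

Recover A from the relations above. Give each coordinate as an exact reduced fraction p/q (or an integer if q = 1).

1. A_x = 473/101  [D, B, A are collinear ∩ CA ⟂ DB]
2. A_y = -522/101  [D, B, A are collinear ∩ CA ⟂ DB]
   → A = (473/101, -522/101)

A = (473/101, -522/101)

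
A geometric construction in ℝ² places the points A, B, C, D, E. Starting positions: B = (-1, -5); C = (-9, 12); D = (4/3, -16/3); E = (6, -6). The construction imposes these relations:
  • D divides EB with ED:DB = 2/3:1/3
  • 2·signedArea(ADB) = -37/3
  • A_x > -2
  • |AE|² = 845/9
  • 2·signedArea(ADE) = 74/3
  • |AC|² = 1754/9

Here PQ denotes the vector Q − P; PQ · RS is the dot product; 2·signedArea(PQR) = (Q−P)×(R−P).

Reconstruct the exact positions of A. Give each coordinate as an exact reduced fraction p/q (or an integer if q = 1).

A = (-4/3, 1/3)

1. A_x = -4/3  [line 2/3·x + 14/3·y + -2/3 = 0 ∩ |AC|² = 1754/9]
2. A_y = 1/3  [line 2/3·x + 14/3·y + -2/3 = 0 ∩ |AC|² = 1754/9]
   → A = (-4/3, 1/3)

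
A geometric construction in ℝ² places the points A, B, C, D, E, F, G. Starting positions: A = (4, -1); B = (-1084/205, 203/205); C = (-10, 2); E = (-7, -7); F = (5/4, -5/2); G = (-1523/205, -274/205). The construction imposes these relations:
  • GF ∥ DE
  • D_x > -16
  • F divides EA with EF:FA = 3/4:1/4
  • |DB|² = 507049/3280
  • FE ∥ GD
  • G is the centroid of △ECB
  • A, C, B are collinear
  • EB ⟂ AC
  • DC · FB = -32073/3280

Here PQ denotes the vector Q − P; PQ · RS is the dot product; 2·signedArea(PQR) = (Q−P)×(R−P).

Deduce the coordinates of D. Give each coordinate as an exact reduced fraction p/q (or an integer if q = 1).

1. D_x = -12857/820  [GF ∥ DE ∩ FE ∥ GD]
2. D_y = -2393/410  [GF ∥ DE ∩ FE ∥ GD]
   → D = (-12857/820, -2393/410)

D = (-12857/820, -2393/410)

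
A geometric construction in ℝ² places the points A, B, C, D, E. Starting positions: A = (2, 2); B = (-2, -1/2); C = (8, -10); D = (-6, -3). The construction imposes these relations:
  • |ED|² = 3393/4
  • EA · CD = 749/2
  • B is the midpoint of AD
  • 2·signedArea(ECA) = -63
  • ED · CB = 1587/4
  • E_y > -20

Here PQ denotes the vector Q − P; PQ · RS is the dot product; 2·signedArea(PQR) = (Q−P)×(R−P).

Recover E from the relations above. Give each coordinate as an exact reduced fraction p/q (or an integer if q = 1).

E = (18, -39/2)

1. E_x = 18  [ED · CB = 1587/4 ∩ 2·signedArea(ECA) = -63]
2. E_y = -39/2  [ED · CB = 1587/4 ∩ 2·signedArea(ECA) = -63]
   → E = (18, -39/2)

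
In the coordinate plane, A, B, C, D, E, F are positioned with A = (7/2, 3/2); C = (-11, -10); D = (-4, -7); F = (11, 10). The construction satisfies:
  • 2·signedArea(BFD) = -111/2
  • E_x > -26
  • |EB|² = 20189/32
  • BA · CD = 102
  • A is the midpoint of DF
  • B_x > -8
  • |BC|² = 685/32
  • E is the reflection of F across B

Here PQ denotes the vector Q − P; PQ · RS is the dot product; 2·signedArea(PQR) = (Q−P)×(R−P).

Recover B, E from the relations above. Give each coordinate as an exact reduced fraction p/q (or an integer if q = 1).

B = (-59/8, -57/8)
E = (-103/4, -97/4)

1. B_x = -59/8  [2·signedArea(BFD) = -111/2 ∩ BA · CD = 102]
2. B_y = -57/8  [2·signedArea(BFD) = -111/2 ∩ BA · CD = 102]
   → B = (-59/8, -57/8)
3. E_x = -103/4  [E is the reflection of F across B]
4. E_y = -97/4  [E is the reflection of F across B]
   → E = (-103/4, -97/4)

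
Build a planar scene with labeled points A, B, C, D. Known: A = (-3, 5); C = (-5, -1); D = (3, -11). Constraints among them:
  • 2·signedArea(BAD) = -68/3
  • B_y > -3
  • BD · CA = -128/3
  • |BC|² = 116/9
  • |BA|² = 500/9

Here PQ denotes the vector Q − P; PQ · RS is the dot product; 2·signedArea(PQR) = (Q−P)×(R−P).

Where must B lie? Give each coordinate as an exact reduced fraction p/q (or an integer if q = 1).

1. B_x = -5/3  [2·signedArea(BAD) = -68/3 ∩ BD · CA = -128/3]
2. B_y = -7/3  [2·signedArea(BAD) = -68/3 ∩ BD · CA = -128/3]
   → B = (-5/3, -7/3)

B = (-5/3, -7/3)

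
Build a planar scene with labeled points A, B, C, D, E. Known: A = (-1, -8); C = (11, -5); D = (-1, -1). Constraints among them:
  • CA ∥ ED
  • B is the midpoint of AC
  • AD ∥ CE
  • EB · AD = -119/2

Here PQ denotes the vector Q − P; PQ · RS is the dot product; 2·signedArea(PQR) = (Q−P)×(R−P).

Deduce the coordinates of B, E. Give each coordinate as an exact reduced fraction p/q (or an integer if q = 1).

1. B_x = 5  [B is the midpoint of AC]
2. B_y = -13/2  [B is the midpoint of AC]
   → B = (5, -13/2)
3. E_x = 11  [CA ∥ ED ∩ AD ∥ CE]
4. E_y = 2  [CA ∥ ED ∩ AD ∥ CE]
   → E = (11, 2)

B = (5, -13/2)
E = (11, 2)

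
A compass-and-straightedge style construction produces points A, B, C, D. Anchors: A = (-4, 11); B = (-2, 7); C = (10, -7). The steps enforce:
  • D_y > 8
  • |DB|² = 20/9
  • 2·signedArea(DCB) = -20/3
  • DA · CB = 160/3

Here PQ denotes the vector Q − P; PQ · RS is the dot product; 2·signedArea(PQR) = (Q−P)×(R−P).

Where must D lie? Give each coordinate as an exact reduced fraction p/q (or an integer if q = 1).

D = (-8/3, 25/3)

1. D_x = -8/3  [2·signedArea(DCB) = -20/3 ∩ DA · CB = 160/3]
2. D_y = 25/3  [2·signedArea(DCB) = -20/3 ∩ DA · CB = 160/3]
   → D = (-8/3, 25/3)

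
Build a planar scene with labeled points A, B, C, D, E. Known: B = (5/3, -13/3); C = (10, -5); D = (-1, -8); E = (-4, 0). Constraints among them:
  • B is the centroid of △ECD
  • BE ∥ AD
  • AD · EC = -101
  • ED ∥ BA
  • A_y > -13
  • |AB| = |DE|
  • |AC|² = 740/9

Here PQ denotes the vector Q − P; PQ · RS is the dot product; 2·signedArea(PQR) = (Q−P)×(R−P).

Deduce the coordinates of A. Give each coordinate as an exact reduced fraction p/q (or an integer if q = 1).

A = (14/3, -37/3)

1. A_x = 14/3  [BE ∥ AD ∩ ED ∥ BA]
2. A_y = -37/3  [BE ∥ AD ∩ ED ∥ BA]
   → A = (14/3, -37/3)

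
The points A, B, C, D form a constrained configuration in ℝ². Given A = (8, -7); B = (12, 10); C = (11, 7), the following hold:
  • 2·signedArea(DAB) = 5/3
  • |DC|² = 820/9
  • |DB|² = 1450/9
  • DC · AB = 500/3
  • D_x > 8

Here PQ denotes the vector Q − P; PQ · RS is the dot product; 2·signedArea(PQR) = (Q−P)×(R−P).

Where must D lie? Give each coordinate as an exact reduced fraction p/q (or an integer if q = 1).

D = (9, -7/3)

1. D_x = 9  [DC · AB = 500/3 ∩ 2·signedArea(DAB) = 5/3]
2. D_y = -7/3  [DC · AB = 500/3 ∩ 2·signedArea(DAB) = 5/3]
   → D = (9, -7/3)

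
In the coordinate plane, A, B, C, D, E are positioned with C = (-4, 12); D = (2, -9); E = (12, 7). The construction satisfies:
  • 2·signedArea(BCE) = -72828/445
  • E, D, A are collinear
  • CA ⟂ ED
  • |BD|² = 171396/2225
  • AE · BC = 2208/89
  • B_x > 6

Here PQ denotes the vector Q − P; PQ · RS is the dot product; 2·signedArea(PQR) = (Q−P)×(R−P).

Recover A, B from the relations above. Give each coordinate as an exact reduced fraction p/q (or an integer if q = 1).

A = (868/89, 303/89)
B = (592/89, -693/445)

1. A_x = 868/89  [E, D, A are collinear ∩ CA ⟂ ED]
2. A_y = 303/89  [E, D, A are collinear ∩ CA ⟂ ED]
   → A = (868/89, 303/89)
3. B_x = 592/89  [2·signedArea(BCE) = -72828/445 ∩ AE · BC = 2208/89]
4. B_y = -693/445  [2·signedArea(BCE) = -72828/445 ∩ AE · BC = 2208/89]
   → B = (592/89, -693/445)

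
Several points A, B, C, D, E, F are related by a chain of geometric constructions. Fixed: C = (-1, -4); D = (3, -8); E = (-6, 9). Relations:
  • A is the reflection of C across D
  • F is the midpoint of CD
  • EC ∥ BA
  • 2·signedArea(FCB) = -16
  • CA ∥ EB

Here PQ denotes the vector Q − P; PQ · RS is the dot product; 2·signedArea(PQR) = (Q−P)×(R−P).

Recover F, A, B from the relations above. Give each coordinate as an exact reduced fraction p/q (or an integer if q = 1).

1. F_x = 1  [F is the midpoint of CD]
2. F_y = -6  [F is the midpoint of CD]
   → F = (1, -6)
3. A_x = 7  [A is the reflection of C across D]
4. A_y = -12  [A is the reflection of C across D]
   → A = (7, -12)
5. B_x = 2  [EC ∥ BA ∩ CA ∥ EB]
6. B_y = 1  [EC ∥ BA ∩ CA ∥ EB]
   → B = (2, 1)

A = (7, -12)
B = (2, 1)
F = (1, -6)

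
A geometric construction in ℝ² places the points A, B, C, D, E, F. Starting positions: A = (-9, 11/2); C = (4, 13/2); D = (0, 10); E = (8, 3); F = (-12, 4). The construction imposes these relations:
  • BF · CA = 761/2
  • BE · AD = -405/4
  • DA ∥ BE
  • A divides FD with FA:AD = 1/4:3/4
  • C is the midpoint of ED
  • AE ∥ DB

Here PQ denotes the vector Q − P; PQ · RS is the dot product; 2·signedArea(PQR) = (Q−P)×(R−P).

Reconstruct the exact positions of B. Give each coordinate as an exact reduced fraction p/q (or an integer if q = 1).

B = (17, 15/2)

1. B_x = 17  [DA ∥ BE ∩ AE ∥ DB]
2. B_y = 15/2  [DA ∥ BE ∩ AE ∥ DB]
   → B = (17, 15/2)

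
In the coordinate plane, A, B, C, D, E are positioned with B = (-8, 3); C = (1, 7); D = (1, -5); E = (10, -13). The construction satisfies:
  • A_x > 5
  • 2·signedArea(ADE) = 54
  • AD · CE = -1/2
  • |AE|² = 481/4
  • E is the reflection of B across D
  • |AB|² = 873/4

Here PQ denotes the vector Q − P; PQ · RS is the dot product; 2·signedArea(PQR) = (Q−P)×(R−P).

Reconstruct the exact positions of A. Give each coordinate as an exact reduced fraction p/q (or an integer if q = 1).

1. A_x = 11/2  [2·signedArea(ADE) = 54 ∩ AD · CE = -1/2]
2. A_y = -3  [2·signedArea(ADE) = 54 ∩ AD · CE = -1/2]
   → A = (11/2, -3)

A = (11/2, -3)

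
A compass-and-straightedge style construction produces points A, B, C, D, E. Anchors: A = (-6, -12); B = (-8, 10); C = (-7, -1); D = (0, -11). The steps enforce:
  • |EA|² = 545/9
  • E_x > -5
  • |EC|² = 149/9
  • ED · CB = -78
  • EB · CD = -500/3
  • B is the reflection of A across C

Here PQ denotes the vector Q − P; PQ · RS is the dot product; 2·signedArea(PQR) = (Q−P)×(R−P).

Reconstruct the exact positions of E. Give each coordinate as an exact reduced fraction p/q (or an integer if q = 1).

1. E_x = -14/3  [EB · CD = -500/3 ∩ ED · CB = -78]
2. E_y = -13/3  [EB · CD = -500/3 ∩ ED · CB = -78]
   → E = (-14/3, -13/3)

E = (-14/3, -13/3)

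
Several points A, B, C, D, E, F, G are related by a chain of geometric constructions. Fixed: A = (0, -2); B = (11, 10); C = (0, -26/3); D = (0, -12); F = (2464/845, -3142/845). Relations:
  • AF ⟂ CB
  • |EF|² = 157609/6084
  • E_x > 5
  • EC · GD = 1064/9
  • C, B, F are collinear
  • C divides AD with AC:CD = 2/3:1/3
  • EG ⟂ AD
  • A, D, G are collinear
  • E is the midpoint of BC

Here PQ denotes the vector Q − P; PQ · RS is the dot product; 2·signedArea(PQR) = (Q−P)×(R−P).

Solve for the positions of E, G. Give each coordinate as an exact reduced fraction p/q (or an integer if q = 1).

1. E_x = 11/2  [E is the midpoint of BC]
2. E_y = 2/3  [E is the midpoint of BC]
   → E = (11/2, 2/3)
3. G_x = 0  [A, D, G are collinear ∩ EG ⟂ AD]
4. G_y = 2/3  [A, D, G are collinear ∩ EG ⟂ AD]
   → G = (0, 2/3)

E = (11/2, 2/3)
G = (0, 2/3)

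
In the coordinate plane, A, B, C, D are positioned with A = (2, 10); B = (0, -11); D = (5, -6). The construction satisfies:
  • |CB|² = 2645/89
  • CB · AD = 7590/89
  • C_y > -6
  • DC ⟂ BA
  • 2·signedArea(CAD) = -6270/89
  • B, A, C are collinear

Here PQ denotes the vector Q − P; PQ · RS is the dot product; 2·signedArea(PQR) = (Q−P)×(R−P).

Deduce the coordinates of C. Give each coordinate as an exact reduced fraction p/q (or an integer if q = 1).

1. C_x = 46/89  [B, A, C are collinear ∩ DC ⟂ BA]
2. C_y = -496/89  [B, A, C are collinear ∩ DC ⟂ BA]
   → C = (46/89, -496/89)

C = (46/89, -496/89)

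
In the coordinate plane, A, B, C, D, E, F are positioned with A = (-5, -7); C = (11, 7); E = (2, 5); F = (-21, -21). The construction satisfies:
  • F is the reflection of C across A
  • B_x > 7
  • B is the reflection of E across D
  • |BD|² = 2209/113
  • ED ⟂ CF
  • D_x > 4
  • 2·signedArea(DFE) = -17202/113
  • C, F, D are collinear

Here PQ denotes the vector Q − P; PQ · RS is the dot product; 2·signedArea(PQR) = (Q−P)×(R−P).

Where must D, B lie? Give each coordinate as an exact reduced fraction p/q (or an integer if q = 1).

B = (884/113, -187/113)
D = (555/113, 189/113)

1. D_x = 555/113  [C, F, D are collinear ∩ ED ⟂ CF]
2. D_y = 189/113  [C, F, D are collinear ∩ ED ⟂ CF]
   → D = (555/113, 189/113)
3. B_x = 884/113  [B is the reflection of E across D]
4. B_y = -187/113  [B is the reflection of E across D]
   → B = (884/113, -187/113)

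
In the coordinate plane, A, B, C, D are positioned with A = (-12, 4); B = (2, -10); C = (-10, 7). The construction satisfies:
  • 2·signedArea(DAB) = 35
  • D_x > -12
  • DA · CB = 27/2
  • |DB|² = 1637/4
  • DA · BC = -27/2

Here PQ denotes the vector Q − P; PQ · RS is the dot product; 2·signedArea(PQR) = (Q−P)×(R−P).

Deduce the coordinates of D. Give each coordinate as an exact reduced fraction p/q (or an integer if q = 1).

D = (-11, 11/2)

1. D_x = -11  [DA · BC = -27/2 ∩ 2·signedArea(DAB) = 35]
2. D_y = 11/2  [DA · BC = -27/2 ∩ 2·signedArea(DAB) = 35]
   → D = (-11, 11/2)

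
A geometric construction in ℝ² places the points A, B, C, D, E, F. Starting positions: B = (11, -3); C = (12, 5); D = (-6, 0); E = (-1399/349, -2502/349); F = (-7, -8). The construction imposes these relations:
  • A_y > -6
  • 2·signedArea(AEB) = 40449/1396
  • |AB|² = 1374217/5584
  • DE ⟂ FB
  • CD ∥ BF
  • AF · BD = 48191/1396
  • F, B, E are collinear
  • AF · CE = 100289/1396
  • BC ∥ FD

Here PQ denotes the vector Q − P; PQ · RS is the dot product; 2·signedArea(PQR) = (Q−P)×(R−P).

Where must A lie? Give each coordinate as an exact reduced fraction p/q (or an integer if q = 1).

A = (-6291/1396, -3753/698)

1. A_x = -6291/1396  [AF · CE = 100289/1396 ∩ AF · BD = 48191/1396]
2. A_y = -3753/698  [AF · CE = 100289/1396 ∩ AF · BD = 48191/1396]
   → A = (-6291/1396, -3753/698)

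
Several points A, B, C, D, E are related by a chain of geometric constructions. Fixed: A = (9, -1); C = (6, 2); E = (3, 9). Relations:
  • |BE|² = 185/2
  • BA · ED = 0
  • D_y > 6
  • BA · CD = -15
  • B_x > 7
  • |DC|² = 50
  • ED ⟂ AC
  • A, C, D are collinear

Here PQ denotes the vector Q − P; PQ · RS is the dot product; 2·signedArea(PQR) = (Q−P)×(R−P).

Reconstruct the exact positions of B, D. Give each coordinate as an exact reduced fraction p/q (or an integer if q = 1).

1. D_x = 1  [A, C, D are collinear ∩ ED ⟂ AC]
2. D_y = 7  [A, C, D are collinear ∩ ED ⟂ AC]
   → D = (1, 7)
3. B_x = 15/2  [BA · ED = 0 ∩ BA · CD = -15]
4. B_y = 1/2  [BA · ED = 0 ∩ BA · CD = -15]
   → B = (15/2, 1/2)

B = (15/2, 1/2)
D = (1, 7)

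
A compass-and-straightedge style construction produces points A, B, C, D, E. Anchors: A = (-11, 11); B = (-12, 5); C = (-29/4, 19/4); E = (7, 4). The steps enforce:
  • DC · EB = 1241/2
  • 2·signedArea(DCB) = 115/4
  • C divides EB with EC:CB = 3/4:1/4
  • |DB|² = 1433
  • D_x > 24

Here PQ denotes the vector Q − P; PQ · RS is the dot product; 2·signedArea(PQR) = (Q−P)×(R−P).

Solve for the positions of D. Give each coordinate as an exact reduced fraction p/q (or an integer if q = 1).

D = (25, -3)

1. D_x = 25  [DC · EB = 1241/2 ∩ 2·signedArea(DCB) = 115/4]
2. D_y = -3  [DC · EB = 1241/2 ∩ 2·signedArea(DCB) = 115/4]
   → D = (25, -3)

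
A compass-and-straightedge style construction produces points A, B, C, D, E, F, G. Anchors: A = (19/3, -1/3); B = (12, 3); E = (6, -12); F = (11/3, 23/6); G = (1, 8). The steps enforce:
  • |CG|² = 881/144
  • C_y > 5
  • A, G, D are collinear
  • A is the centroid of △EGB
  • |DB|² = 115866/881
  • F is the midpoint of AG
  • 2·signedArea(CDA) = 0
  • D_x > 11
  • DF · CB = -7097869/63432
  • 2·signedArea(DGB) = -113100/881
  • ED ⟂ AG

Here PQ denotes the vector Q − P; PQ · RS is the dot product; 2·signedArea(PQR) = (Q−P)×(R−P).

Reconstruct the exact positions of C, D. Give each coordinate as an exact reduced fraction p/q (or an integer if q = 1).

C = (7/3, 71/12)
D = (10161/881, -7452/881)

1. D_x = 10161/881  [A, G, D are collinear ∩ ED ⟂ AG]
2. D_y = -7452/881  [A, G, D are collinear ∩ ED ⟂ AG]
   → D = (10161/881, -7452/881)
3. C_x = 7/3  [2·signedArea(CDA) = 0 ∩ DF · CB = -7097869/63432]
4. C_y = 71/12  [2·signedArea(CDA) = 0 ∩ DF · CB = -7097869/63432]
   → C = (7/3, 71/12)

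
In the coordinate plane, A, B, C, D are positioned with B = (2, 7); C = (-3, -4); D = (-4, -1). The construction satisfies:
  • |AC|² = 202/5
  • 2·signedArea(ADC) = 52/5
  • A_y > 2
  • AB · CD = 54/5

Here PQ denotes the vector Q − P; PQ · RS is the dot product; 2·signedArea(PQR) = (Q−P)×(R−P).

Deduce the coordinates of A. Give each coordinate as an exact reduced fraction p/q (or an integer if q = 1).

1. A_x = -8/5  [2·signedArea(ADC) = 52/5 ∩ AB · CD = 54/5]
2. A_y = 11/5  [2·signedArea(ADC) = 52/5 ∩ AB · CD = 54/5]
   → A = (-8/5, 11/5)

A = (-8/5, 11/5)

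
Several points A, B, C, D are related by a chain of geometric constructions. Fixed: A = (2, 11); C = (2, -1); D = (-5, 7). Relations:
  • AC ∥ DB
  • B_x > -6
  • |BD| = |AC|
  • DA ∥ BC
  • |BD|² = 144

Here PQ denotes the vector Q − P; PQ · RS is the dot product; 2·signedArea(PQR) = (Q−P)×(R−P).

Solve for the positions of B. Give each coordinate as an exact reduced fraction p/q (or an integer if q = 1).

1. B_x = -5  [DA ∥ BC ∩ AC ∥ DB]
2. B_y = -5  [DA ∥ BC ∩ AC ∥ DB]
   → B = (-5, -5)

B = (-5, -5)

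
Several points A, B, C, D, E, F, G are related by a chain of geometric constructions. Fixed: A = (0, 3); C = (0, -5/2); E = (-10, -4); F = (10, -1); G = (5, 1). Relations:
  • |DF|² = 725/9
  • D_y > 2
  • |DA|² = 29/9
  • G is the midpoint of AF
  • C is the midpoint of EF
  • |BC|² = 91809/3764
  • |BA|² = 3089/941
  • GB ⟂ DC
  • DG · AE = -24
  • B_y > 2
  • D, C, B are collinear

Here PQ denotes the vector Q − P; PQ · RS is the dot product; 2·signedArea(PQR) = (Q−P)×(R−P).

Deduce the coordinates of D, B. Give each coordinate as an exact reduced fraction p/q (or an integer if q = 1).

1. D_x = 5/3  [line 10·x + 7·y + -33 = 0 ∩ |DF|² = 725/9]
2. D_y = 7/3  [line 10·x + 7·y + -33 = 0 ∩ |DF|² = 725/9]
   → D = (5/3, 7/3)
3. B_x = 1515/941  [D, C, B are collinear ∩ GB ⟂ DC]
4. B_y = 2041/941  [D, C, B are collinear ∩ GB ⟂ DC]
   → B = (1515/941, 2041/941)

B = (1515/941, 2041/941)
D = (5/3, 7/3)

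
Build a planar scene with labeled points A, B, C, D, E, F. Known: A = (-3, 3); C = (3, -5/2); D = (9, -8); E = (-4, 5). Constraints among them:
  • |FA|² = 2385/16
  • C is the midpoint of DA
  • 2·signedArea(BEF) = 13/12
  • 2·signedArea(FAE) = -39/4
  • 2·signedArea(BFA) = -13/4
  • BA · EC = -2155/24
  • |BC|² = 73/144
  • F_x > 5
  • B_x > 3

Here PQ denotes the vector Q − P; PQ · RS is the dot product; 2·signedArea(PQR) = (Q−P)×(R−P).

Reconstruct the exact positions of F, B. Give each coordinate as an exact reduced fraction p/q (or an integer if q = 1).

B = (11/3, -11/4)
F = (6, -21/4)

1. F_x = 6  [line -2·x + -1·y + 27/4 = 0 ∩ |FA|² = 2385/16]
2. F_y = -21/4  [line -2·x + -1·y + 27/4 = 0 ∩ |FA|² = 2385/16]
   → F = (6, -21/4)
3. B_x = 11/3  [2·signedArea(BEF) = 13/12 ∩ BA · EC = -2155/24]
4. B_y = -11/4  [2·signedArea(BEF) = 13/12 ∩ BA · EC = -2155/24]
   → B = (11/3, -11/4)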